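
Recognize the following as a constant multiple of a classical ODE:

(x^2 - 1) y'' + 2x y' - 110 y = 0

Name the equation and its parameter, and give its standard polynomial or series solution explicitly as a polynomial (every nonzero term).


All three coefficients share the factor -1; dividing through by -1 gives  (1 - x^2) y'' - 2x y' + 110 y = 0.
This matches the Legendre equation (1 - x^2) y'' - 2x y' + n(n+1) y = 0 (note the -2x y' term) with n(n+1) = 110, so n = 10; the polynomial solution is P_10(x).
With y = sum_k a_k x^k, matching x^k gives (k+2)(k+1) a_{k+2} = [k(k+1) - n(n+1)] a_k = (k - 10)(k + 11) a_k. The right side vanishes at k = 10, so the series with the parity of 10 terminates at degree 10.
Standard normalization (P_n(1) = 1): leading coefficient (2n)!/(2^n (n!)^2) = 2432902008176640000/(1024*13168189440000) = 46189/256, so a_10 = 46189/256. Work downward with a_k = (k+1)(k+2) a_{k+2} / ((k - 10)(k + 11)):
  a_8 = (9)(10)(46189/256) / ((8 - 10)(8 + 11)) = (2078505/128)/(-38) = -109395/256
  a_6 = (7)(8)(-109395/256) / ((6 - 10)(6 + 11)) = (-765765/32)/(-68) = 45045/128
  a_4 = (5)(6)(45045/128) / ((4 - 10)(4 + 11)) = (675675/64)/(-90) = -15015/128
  a_2 = (3)(4)(-15015/128) / ((2 - 10)(2 + 11)) = (-45045/32)/(-104) = 3465/256
  a_0 = (1)(2)(3465/256) / ((0 - 10)(0 + 11)) = (3465/128)/(-110) = -63/256
Hence P_10(x) = 46189 x^10/256 - 109395 x^8/256 + 45045 x^6/128 - 15015 x^4/128 + 3465 x^2/256 - 63/256.

P_10(x); series = 46189 x^10/256 - 109395 x^8/256 + 45045 x^6/128 - 15015 x^4/128 + 3465 x^2/256 - 63/256


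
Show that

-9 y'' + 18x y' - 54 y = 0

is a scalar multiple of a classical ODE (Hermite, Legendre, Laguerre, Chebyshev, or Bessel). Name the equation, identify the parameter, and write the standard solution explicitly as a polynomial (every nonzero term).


All three coefficients share the factor -9; dividing through by -9 gives  y'' - 2x y' + 6 y = 0.
This matches the Hermite equation y'' - 2x y' + 2n y = 0 with 2n = 6, so n = 3; the polynomial solution is H_3(x).
With y = sum_k a_k x^k, matching x^k gives (k+2)(k+1) a_{k+2} = 2(k - n) a_k = 2(k - 3) a_k. The right side vanishes at k = 3, so the series with the parity of 3 terminates at degree 3.
Standard normalization: leading coefficient of H_n is 2^n, so a_3 = 2^3 = 8. Work downward with a_k = (k+1)(k+2) a_{k+2} / (2(k - n)):
  a_1 = (2)(3)(8) / (2(1 - 3)) = 48/(-4) = -12
Hence H_3(x) = 8 x^3 - 12 x.

H_3(x); series = 8 x^3 - 12 x


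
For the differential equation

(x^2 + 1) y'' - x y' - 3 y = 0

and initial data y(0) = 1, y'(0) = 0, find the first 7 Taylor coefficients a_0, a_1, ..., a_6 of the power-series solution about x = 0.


Ansatz: y(x) = sum_{n>=0} a_n x^n, so y'(x) = sum_{n>=1} n a_n x^(n-1) and y''(x) = sum_{n>=2} n(n-1) a_n x^(n-2).
Substitute into P(x) y'' + Q(x) y' + R(x) y = 0 with P(x) = x^2 + 1, Q(x) = -x, R(x) = -3, and match powers of x.
Initial conditions: a_0 = 1, a_1 = 0.
Setting the coefficient of each power of x to zero and solving order by order (substituting the coefficients already found):
  x^0: 2 a_2 - 3 a_0 = 0  ->  2 a_2 = 3 a_0 = 3  ->  a_2 = 3/2
  x^1: 6 a_3 - 4 a_1 = 0  ->  6 a_3 = 4 a_1 = 0  ->  a_3 = 0
  x^2: 12 a_4 - 3 a_2 = 0  ->  12 a_4 = 3 a_2 = 9/2  ->  a_4 = 3/8
  x^3: 20 a_5 = 0  ->  a_5 = 0
  x^4: 30 a_6 + 5 a_4 = 0  ->  30 a_6 = -5 a_4 = -15/8  ->  a_6 = -1/16
Truncated series: y(x) = 1 + (3/2) x^2 + (3/8) x^4 - (1/16) x^6 + O(x^7).

a_0 = 1; a_1 = 0; a_2 = 3/2; a_3 = 0; a_4 = 3/8; a_5 = 0; a_6 = -1/16


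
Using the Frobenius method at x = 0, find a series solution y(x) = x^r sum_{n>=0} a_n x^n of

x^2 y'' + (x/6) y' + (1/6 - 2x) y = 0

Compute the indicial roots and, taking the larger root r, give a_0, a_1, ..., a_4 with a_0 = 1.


Write in Frobenius form y'' + (p(x)/x) y' + (q(x)/x^2) y = 0:
  p(x) = 1/6,  q(x) = 1/6 - 2x.
Indicial equation: r(r-1) + (1/6) r + (1/6) = 0 -> roots r_1 = 1/2, r_2 = 1/3.
Take r = r_1 = 1/2. Let y(x) = x^r sum_{n>=0} a_n x^n with a_0 = 1.
Substitute y = x^r sum a_n x^n and match x^{r+n}. The recurrence is
  D(n) a_n - 2 a_{n-1} = 0,  where D(n) = (r+n)(r+n-1) + (1/6)(r+n) + (1/6).
  a_n = 2 / D(n) * a_{n-1}.
Since the indicial polynomial factors as (r - r_1)(r - r_2), D(n) = (r_1 + n - r_1)(r_1 + n - r_2) = n(n + 1/6).
Evaluating step by step (a_0 = 1):
  n = 1: D(1) = 1(1 + 1/6) = 7/6; numerator = 2(1) = 2; a_1 = (2)/(7/6) = 12/7
  n = 2: D(2) = 2(2 + 1/6) = 13/3; numerator = 2(12/7) = 24/7; a_2 = (24/7)/(13/3) = 72/91
  n = 3: D(3) = 3(3 + 1/6) = 19/2; numerator = 2(72/91) = 144/91; a_3 = (144/91)/(19/2) = 288/1729
  n = 4: D(4) = 4(4 + 1/6) = 50/3; numerator = 2(288/1729) = 576/1729; a_4 = (576/1729)/(50/3) = 864/43225

r = 1/2; a_0 = 1; a_1 = 12/7; a_2 = 72/91; a_3 = 288/1729; a_4 = 864/43225


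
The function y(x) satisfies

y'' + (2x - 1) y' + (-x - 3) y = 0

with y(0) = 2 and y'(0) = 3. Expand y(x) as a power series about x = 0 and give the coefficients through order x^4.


Ansatz: y(x) = sum_{n>=0} a_n x^n, so y'(x) = sum_{n>=1} n a_n x^(n-1) and y''(x) = sum_{n>=2} n(n-1) a_n x^(n-2).
Substitute into P(x) y'' + Q(x) y' + R(x) y = 0 with P(x) = 1, Q(x) = 2x - 1, R(x) = -x - 3, and match powers of x.
Initial conditions: a_0 = 2, a_1 = 3.
Setting the coefficient of each power of x to zero and solving order by order (substituting the coefficients already found):
  x^0: 2 a_2 - a_1 - 3 a_0 = 0  ->  2 a_2 = a_1 + 3 a_0 = 9  ->  a_2 = 9/2
  x^1: 6 a_3 - 2 a_2 - a_1 - a_0 = 0  ->  6 a_3 = 2 a_2 + a_1 + a_0 = 14  ->  a_3 = 7/3
  x^2: 12 a_4 - 3 a_3 + a_2 - a_1 = 0  ->  12 a_4 = 3 a_3 - a_2 + a_1 = 11/2  ->  a_4 = 11/24
Truncated series: y(x) = 2 + 3 x + (9/2) x^2 + (7/3) x^3 + (11/24) x^4 + O(x^5).

a_0 = 2; a_1 = 3; a_2 = 9/2; a_3 = 7/3; a_4 = 11/24


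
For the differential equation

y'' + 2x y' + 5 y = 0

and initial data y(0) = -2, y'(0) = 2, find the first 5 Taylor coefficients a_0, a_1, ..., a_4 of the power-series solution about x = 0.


Ansatz: y(x) = sum_{n>=0} a_n x^n, so y'(x) = sum_{n>=1} n a_n x^(n-1) and y''(x) = sum_{n>=2} n(n-1) a_n x^(n-2).
Substitute into P(x) y'' + Q(x) y' + R(x) y = 0 with P(x) = 1, Q(x) = 2x, R(x) = 5, and match powers of x.
Initial conditions: a_0 = -2, a_1 = 2.
Setting the coefficient of each power of x to zero and solving order by order (substituting the coefficients already found):
  x^0: 2 a_2 + 5 a_0 = 0  ->  2 a_2 = -5 a_0 = 10  ->  a_2 = 5
  x^1: 6 a_3 + 7 a_1 = 0  ->  6 a_3 = -7 a_1 = -14  ->  a_3 = -7/3
  x^2: 12 a_4 + 9 a_2 = 0  ->  12 a_4 = -9 a_2 = -45  ->  a_4 = -15/4
Truncated series: y(x) = -2 + 2 x + 5 x^2 - (7/3) x^3 - (15/4) x^4 + O(x^5).

a_0 = -2; a_1 = 2; a_2 = 5; a_3 = -7/3; a_4 = -15/4


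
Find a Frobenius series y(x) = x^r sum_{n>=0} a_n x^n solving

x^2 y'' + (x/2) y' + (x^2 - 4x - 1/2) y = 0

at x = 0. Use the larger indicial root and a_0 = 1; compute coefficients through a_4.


Write in Frobenius form y'' + (p(x)/x) y' + (q(x)/x^2) y = 0:
  p(x) = 1/2,  q(x) = x^2 - 4x - 1/2.
Indicial equation: r(r-1) + (1/2) r + (-1/2) = 0 -> roots r_1 = 1, r_2 = -1/2.
Take r = r_1 = 1. Let y(x) = x^r sum_{n>=0} a_n x^n with a_0 = 1.
Substitute y = x^r sum a_n x^n and match x^{r+n}. The recurrence is
  D(n) a_n - 4 a_{n-1} + 1 a_{n-2} = 0,  where D(n) = (r+n)(r+n-1) + (1/2)(r+n) + (-1/2).
  a_n = [4 a_{n-1} - 1 a_{n-2}] / D(n).
Since the indicial polynomial factors as (r - r_1)(r - r_2), D(n) = (r_1 + n - r_1)(r_1 + n - r_2) = n(n + 3/2).
Evaluating step by step (a_0 = 1):
  n = 1: D(1) = 1(1 + 3/2) = 5/2; numerator = 4(1) = 4; a_1 = (4)/(5/2) = 8/5
  n = 2: D(2) = 2(2 + 3/2) = 7; numerator = 4(8/5) - 1(1) = 27/5; a_2 = (27/5)/(7) = 27/35
  n = 3: D(3) = 3(3 + 3/2) = 27/2; numerator = 4(27/35) - 1(8/5) = 52/35; a_3 = (52/35)/(27/2) = 104/945
  n = 4: D(4) = 4(4 + 3/2) = 22; numerator = 4(104/945) - 1(27/35) = -313/945; a_4 = (-313/945)/(22) = -313/20790

r = 1; a_0 = 1; a_1 = 8/5; a_2 = 27/35; a_3 = 104/945; a_4 = -313/20790


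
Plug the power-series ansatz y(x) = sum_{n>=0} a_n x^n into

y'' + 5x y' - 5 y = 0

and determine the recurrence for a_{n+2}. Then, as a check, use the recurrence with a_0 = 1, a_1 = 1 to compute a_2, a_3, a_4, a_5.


Substitute y = sum_n a_n x^n.
y''(x) has coefficient (n+2)(n+1) a_{n+2} at x^n;
5 x y'(x) has coefficient 5 n a_n at x^n (shift);
-5 y(x) has coefficient -5 a_n at x^n.
Matching x^n: (n+2)(n+1) a_{n+2} + (5n - 5) a_n = 0.
Thus a_{n+2} = (-5n + 5) / ((n+1)(n+2)) * a_n.

Check with a_0 = 1, a_1 = 1 (apply the recurrence for n = 0, 1, 2, 3): a_0 = 1, a_1 = 1, a_2 = 5/2, a_3 = 0, a_4 = -25/24, a_5 = 0.

a_(n+2) = (-5n + 5) / ((n+1)(n+2)) * a_n; check: a_0 = 1, a_1 = 1, a_2 = 5/2, a_3 = 0, a_4 = -25/24, a_5 = 0


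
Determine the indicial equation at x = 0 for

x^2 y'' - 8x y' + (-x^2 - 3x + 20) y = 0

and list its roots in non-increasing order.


Divide by x^2 to reach normal form y'' + P_1(x) y' + P_2(x) y = 0 with P_1(x) = -8/x and P_2(x) = -1 - 3/x + 20/x^2.
x = 0 is a singular point because the y'-coefficient -8/x has a pole at x = 0 and the y-coefficient -1 - 3/x + 20/x^2 has a pole at x = 0.
It is a regular singular point because x P_1(x) = p(x) = -8 and x^2 P_2(x) = q(x) = -x^2 - 3x + 20 are polynomials, hence analytic at x = 0.
p(0) = -8,  q(0) = 20.
Indicial equation: r(r-1) + p(0) r + q(0) = 0, i.e. r^2 + (p(0) - 1) r + q(0) = 0, i.e. r^2 - 9 r + 20 = 0.
Discriminant: (-9)^2 - 4(20) = 1, so r = (9 ± 1)/2.
Solving: r_1 = 5, r_2 = 4.

indicial: r^2 - 9 r + 20 = 0; roots r_1 = 5, r_2 = 4


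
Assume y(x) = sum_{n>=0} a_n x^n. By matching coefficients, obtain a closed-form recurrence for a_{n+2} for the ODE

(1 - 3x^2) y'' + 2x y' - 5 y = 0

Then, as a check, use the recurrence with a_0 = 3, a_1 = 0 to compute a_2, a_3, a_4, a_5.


Substitute y = sum_n a_n x^n.
(1 - 3 x^2) y'' contributes (n+2)(n+1) a_{n+2} - 3 n(n-1) a_n at x^n.
2 x y'(x) contributes 2 n a_n at x^n.
-5 y(x) contributes -5 a_n at x^n.
Matching x^n: (n+2)(n+1) a_{n+2} + (-3 n(n-1) + 2 n - 5) a_n = 0.
Thus a_{n+2} = (3 n(n-1) - 2 n + 5) / ((n+1)(n+2)) * a_n.

Check with a_0 = 3, a_1 = 0 (apply the recurrence for n = 0, 1, 2, 3): a_0 = 3, a_1 = 0, a_2 = 15/2, a_3 = 0, a_4 = 35/8, a_5 = 0.

a_(n+2) = (3 n(n-1) - 2 n + 5) / ((n+1)(n+2)) * a_n; check: a_0 = 3, a_1 = 0, a_2 = 15/2, a_3 = 0, a_4 = 35/8, a_5 = 0


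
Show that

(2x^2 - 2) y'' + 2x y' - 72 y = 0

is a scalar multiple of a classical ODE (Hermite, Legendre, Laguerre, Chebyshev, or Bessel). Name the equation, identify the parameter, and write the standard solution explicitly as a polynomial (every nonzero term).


All three coefficients share the factor -2; dividing through by -2 gives  (1 - x^2) y'' - x y' + 36 y = 0.
This matches the Chebyshev equation (1 - x^2) y'' - x y' + n^2 y = 0 (note the -x y' term, not -2x y') with n^2 = 36, so n = 6; the polynomial solution is T_6(x).
With y = sum_k a_k x^k, matching x^k gives (k+2)(k+1) a_{k+2} = (k^2 - n^2) a_k = (k - 6)(k + 6) a_k. The right side vanishes at k = 6, so the series with the parity of 6 terminates at degree 6.
Standard normalization: leading coefficient of T_n is 2^(n-1), so a_6 = 2^5 = 32. Work downward with a_k = (k+1)(k+2) a_{k+2} / ((k - 6)(k + 6)):
  a_4 = (5)(6)(32) / ((4 - 6)(4 + 6)) = 960/(-20) = -48
  a_2 = (3)(4)(-48) / ((2 - 6)(2 + 6)) = -576/(-32) = 18
  a_0 = (1)(2)(18) / ((0 - 6)(0 + 6)) = 36/(-36) = -1
Hence T_6(x) = 32 x^6 - 48 x^4 + 18 x^2 - 1.

T_6(x); series = 32 x^6 - 48 x^4 + 18 x^2 - 1


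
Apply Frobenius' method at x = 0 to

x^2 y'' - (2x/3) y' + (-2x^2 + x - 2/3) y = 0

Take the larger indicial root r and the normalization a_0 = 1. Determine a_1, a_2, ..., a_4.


Write in Frobenius form y'' + (p(x)/x) y' + (q(x)/x^2) y = 0:
  p(x) = -2/3,  q(x) = -2x^2 + x - 2/3.
Indicial equation: r(r-1) + (-2/3) r + (-2/3) = 0 -> roots r_1 = 2, r_2 = -1/3.
Take r = r_1 = 2. Let y(x) = x^r sum_{n>=0} a_n x^n with a_0 = 1.
Substitute y = x^r sum a_n x^n and match x^{r+n}. The recurrence is
  D(n) a_n + 1 a_{n-1} - 2 a_{n-2} = 0,  where D(n) = (r+n)(r+n-1) + (-2/3)(r+n) + (-2/3).
  a_n = [-1 a_{n-1} + 2 a_{n-2}] / D(n).
Since the indicial polynomial factors as (r - r_1)(r - r_2), D(n) = (r_1 + n - r_1)(r_1 + n - r_2) = n(n + 7/3).
Evaluating step by step (a_0 = 1):
  n = 1: D(1) = 1(1 + 7/3) = 10/3; numerator = -1(1) = -1; a_1 = (-1)/(10/3) = -3/10
  n = 2: D(2) = 2(2 + 7/3) = 26/3; numerator = -1(-3/10) + 2(1) = 23/10; a_2 = (23/10)/(26/3) = 69/260
  n = 3: D(3) = 3(3 + 7/3) = 16; numerator = -1(69/260) + 2(-3/10) = -45/52; a_3 = (-45/52)/(16) = -45/832
  n = 4: D(4) = 4(4 + 7/3) = 76/3; numerator = -1(-45/832) + 2(69/260) = 2433/4160; a_4 = (2433/4160)/(76/3) = 7299/316160

r = 2; a_0 = 1; a_1 = -3/10; a_2 = 69/260; a_3 = -45/832; a_4 = 7299/316160


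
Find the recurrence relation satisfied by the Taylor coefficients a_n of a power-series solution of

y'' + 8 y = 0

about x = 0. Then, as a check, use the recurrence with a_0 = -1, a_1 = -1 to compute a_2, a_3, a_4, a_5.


Substitute y = sum_n a_n x^n into y'' + (const) y = 0.
y''(x) = sum_{n>=0} (n+2)(n+1) a_{n+2} x^n.
The ODE becomes sum_n [(n+2)(n+1) a_{n+2} + 8 a_n] x^n = 0.
Setting each coefficient to zero gives the recurrence:
  (n+2)(n+1) a_{n+2} + 8 a_n = 0,
  a_{n+2} = -8 / ((n+1)(n+2)) a_n.

Check with a_0 = -1, a_1 = -1 (apply the recurrence for n = 0, 1, 2, 3): a_0 = -1, a_1 = -1, a_2 = 4, a_3 = 4/3, a_4 = -8/3, a_5 = -8/15.

a_{n+2} = -8/((n+1)(n+2)) * a_n; check: a_0 = -1, a_1 = -1, a_2 = 4, a_3 = 4/3, a_4 = -8/3, a_5 = -8/15


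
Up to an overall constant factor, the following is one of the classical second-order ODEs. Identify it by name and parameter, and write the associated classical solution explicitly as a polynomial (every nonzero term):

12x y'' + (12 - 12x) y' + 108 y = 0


All three coefficients share the factor 12; dividing through by 12 gives  x y'' + (1 - x) y' + 9 y = 0.
This matches the Laguerre equation x y'' + (1 - x) y' + n y = 0 with n = 9; the polynomial solution is L_9(x).
With y = sum_k a_k x^k, matching x^k gives (k+1)k a_{k+1} + (k+1) a_{k+1} - k a_k + n a_k = 0, i.e. (k+1)^2 a_{k+1} = (k - n) a_k = (k - 9) a_k. The right side vanishes at k = 9, so the series terminates at degree 9.
Standard normalization L_n(0) = 1 gives a_0 = 1. Work upward with a_{k+1} = (k - 9) a_k / (k+1)^2:
  a_1 = (0 - 9)(1) / 1^2 = -9/1 = -9
  a_2 = (1 - 9)(-9) / 2^2 = 72/4 = 18
  a_3 = (2 - 9)(18) / 3^2 = -126/9 = -14
  a_4 = (3 - 9)(-14) / 4^2 = 84/16 = 21/4
  a_5 = (4 - 9)(21/4) / 5^2 = (-105/4)/25 = -21/20
  a_6 = (5 - 9)(-21/20) / 6^2 = (21/5)/36 = 7/60
  a_7 = (6 - 9)(7/60) / 7^2 = (-7/20)/49 = -1/140
  a_8 = (7 - 9)(-1/140) / 8^2 = (1/70)/64 = 1/4480
  a_9 = (8 - 9)(1/4480) / 9^2 = (-1/4480)/81 = -1/362880
Hence L_9(x) = -x^9/362880 + x^8/4480 - x^7/140 + 7 x^6/60 - 21 x^5/20 + 21 x^4/4 - 14 x^3 + 18 x^2 - 9 x + 1.

L_9(x); series = -x^9/362880 + x^8/4480 - x^7/140 + 7 x^6/60 - 21 x^5/20 + 21 x^4/4 - 14 x^3 + 18 x^2 - 9 x + 1


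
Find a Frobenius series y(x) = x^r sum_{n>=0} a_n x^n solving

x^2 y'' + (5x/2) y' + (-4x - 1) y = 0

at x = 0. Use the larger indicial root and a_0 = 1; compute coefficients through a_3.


Write in Frobenius form y'' + (p(x)/x) y' + (q(x)/x^2) y = 0:
  p(x) = 5/2,  q(x) = -4x - 1.
Indicial equation: r(r-1) + (5/2) r + (-1) = 0 -> roots r_1 = 1/2, r_2 = -2.
Take r = r_1 = 1/2. Let y(x) = x^r sum_{n>=0} a_n x^n with a_0 = 1.
Substitute y = x^r sum a_n x^n and match x^{r+n}. The recurrence is
  D(n) a_n - 4 a_{n-1} = 0,  where D(n) = (r+n)(r+n-1) + (5/2)(r+n) + (-1).
  a_n = 4 / D(n) * a_{n-1}.
Since the indicial polynomial factors as (r - r_1)(r - r_2), D(n) = (r_1 + n - r_1)(r_1 + n - r_2) = n(n + 5/2).
Evaluating step by step (a_0 = 1):
  n = 1: D(1) = 1(1 + 5/2) = 7/2; numerator = 4(1) = 4; a_1 = (4)/(7/2) = 8/7
  n = 2: D(2) = 2(2 + 5/2) = 9; numerator = 4(8/7) = 32/7; a_2 = (32/7)/(9) = 32/63
  n = 3: D(3) = 3(3 + 5/2) = 33/2; numerator = 4(32/63) = 128/63; a_3 = (128/63)/(33/2) = 256/2079

r = 1/2; a_0 = 1; a_1 = 8/7; a_2 = 32/63; a_3 = 256/2079


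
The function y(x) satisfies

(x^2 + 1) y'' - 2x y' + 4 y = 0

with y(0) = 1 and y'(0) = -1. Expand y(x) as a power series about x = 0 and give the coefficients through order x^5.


Ansatz: y(x) = sum_{n>=0} a_n x^n, so y'(x) = sum_{n>=1} n a_n x^(n-1) and y''(x) = sum_{n>=2} n(n-1) a_n x^(n-2).
Substitute into P(x) y'' + Q(x) y' + R(x) y = 0 with P(x) = x^2 + 1, Q(x) = -2x, R(x) = 4, and match powers of x.
Initial conditions: a_0 = 1, a_1 = -1.
Setting the coefficient of each power of x to zero and solving order by order (substituting the coefficients already found):
  x^0: 2 a_2 + 4 a_0 = 0  ->  2 a_2 = -4 a_0 = -4  ->  a_2 = -2
  x^1: 6 a_3 + 2 a_1 = 0  ->  6 a_3 = -2 a_1 = 2  ->  a_3 = 1/3
  x^2: 12 a_4 + 2 a_2 = 0  ->  12 a_4 = -2 a_2 = 4  ->  a_4 = 1/3
  x^3: 20 a_5 + 4 a_3 = 0  ->  20 a_5 = -4 a_3 = -4/3  ->  a_5 = -1/15
Truncated series: y(x) = 1 - x - 2 x^2 + (1/3) x^3 + (1/3) x^4 - (1/15) x^5 + O(x^6).

a_0 = 1; a_1 = -1; a_2 = -2; a_3 = 1/3; a_4 = 1/3; a_5 = -1/15


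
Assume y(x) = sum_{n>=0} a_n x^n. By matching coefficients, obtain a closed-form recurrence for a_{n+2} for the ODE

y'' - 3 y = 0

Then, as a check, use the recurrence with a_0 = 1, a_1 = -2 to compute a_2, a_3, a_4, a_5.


Substitute y = sum_n a_n x^n into y'' + (const) y = 0.
y''(x) = sum_{n>=0} (n+2)(n+1) a_{n+2} x^n.
The ODE becomes sum_n [(n+2)(n+1) a_{n+2} - 3 a_n] x^n = 0.
Setting each coefficient to zero gives the recurrence:
  (n+2)(n+1) a_{n+2} - 3 a_n = 0,
  a_{n+2} = 3 / ((n+1)(n+2)) a_n.

Check with a_0 = 1, a_1 = -2 (apply the recurrence for n = 0, 1, 2, 3): a_0 = 1, a_1 = -2, a_2 = 3/2, a_3 = -1, a_4 = 3/8, a_5 = -3/20.

a_{n+2} = 3/((n+1)(n+2)) * a_n; check: a_0 = 1, a_1 = -2, a_2 = 3/2, a_3 = -1, a_4 = 3/8, a_5 = -3/20


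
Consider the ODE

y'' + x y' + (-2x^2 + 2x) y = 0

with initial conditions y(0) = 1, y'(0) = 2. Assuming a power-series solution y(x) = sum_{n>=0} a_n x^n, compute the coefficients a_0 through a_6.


Ansatz: y(x) = sum_{n>=0} a_n x^n, so y'(x) = sum_{n>=1} n a_n x^(n-1) and y''(x) = sum_{n>=2} n(n-1) a_n x^(n-2).
Substitute into P(x) y'' + Q(x) y' + R(x) y = 0 with P(x) = 1, Q(x) = x, R(x) = -2x^2 + 2x, and match powers of x.
Initial conditions: a_0 = 1, a_1 = 2.
Setting the coefficient of each power of x to zero and solving order by order (substituting the coefficients already found):
  x^0: 2 a_2 = 0  ->  a_2 = 0
  x^1: 6 a_3 + a_1 + 2 a_0 = 0  ->  6 a_3 = -a_1 - 2 a_0 = -4  ->  a_3 = -2/3
  x^2: 12 a_4 + 2 a_2 + 2 a_1 - 2 a_0 = 0  ->  12 a_4 = -2 a_2 - 2 a_1 + 2 a_0 = -2  ->  a_4 = -1/6
  x^3: 20 a_5 + 3 a_3 + 2 a_2 - 2 a_1 = 0  ->  20 a_5 = -3 a_3 - 2 a_2 + 2 a_1 = 6  ->  a_5 = 3/10
  x^4: 30 a_6 + 4 a_4 + 2 a_3 - 2 a_2 = 0  ->  30 a_6 = -4 a_4 - 2 a_3 + 2 a_2 = 2  ->  a_6 = 1/15
Truncated series: y(x) = 1 + 2 x - (2/3) x^3 - (1/6) x^4 + (3/10) x^5 + (1/15) x^6 + O(x^7).

a_0 = 1; a_1 = 2; a_2 = 0; a_3 = -2/3; a_4 = -1/6; a_5 = 3/10; a_6 = 1/15


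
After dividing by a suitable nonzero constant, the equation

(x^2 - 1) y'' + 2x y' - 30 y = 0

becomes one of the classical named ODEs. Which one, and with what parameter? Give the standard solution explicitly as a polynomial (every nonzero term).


All three coefficients share the factor -1; dividing through by -1 gives  (1 - x^2) y'' - 2x y' + 30 y = 0.
This matches the Legendre equation (1 - x^2) y'' - 2x y' + n(n+1) y = 0 (note the -2x y' term) with n(n+1) = 30, so n = 5; the polynomial solution is P_5(x).
With y = sum_k a_k x^k, matching x^k gives (k+2)(k+1) a_{k+2} = [k(k+1) - n(n+1)] a_k = (k - 5)(k + 6) a_k. The right side vanishes at k = 5, so the series with the parity of 5 terminates at degree 5.
Standard normalization (P_n(1) = 1): leading coefficient (2n)!/(2^n (n!)^2) = 3628800/(32*14400) = 63/8, so a_5 = 63/8. Work downward with a_k = (k+1)(k+2) a_{k+2} / ((k - 5)(k + 6)):
  a_3 = (4)(5)(63/8) / ((3 - 5)(3 + 6)) = (315/2)/(-18) = -35/4
  a_1 = (2)(3)(-35/4) / ((1 - 5)(1 + 6)) = (-105/2)/(-28) = 15/8
Hence P_5(x) = 63 x^5/8 - 35 x^3/4 + 15 x/8.

P_5(x); series = 63 x^5/8 - 35 x^3/4 + 15 x/8


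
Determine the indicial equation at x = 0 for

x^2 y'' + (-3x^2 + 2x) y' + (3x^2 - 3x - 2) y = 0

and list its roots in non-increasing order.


Divide by x^2 to reach normal form y'' + P_1(x) y' + P_2(x) y = 0 with P_1(x) = -3 + 2/x and P_2(x) = 3 - 3/x - 2/x^2.
x = 0 is a singular point because the y'-coefficient -3 + 2/x has a pole at x = 0 and the y-coefficient 3 - 3/x - 2/x^2 has a pole at x = 0.
It is a regular singular point because x P_1(x) = p(x) = 2 - 3x and x^2 P_2(x) = q(x) = 3x^2 - 3x - 2 are polynomials, hence analytic at x = 0.
p(0) = 2,  q(0) = -2.
Indicial equation: r(r-1) + p(0) r + q(0) = 0, i.e. r^2 + (p(0) - 1) r + q(0) = 0, i.e. r^2 + 1 r - 2 = 0.
Discriminant: (1)^2 - 4(-2) = 9, so r = (-1 ± 3)/2.
Solving: r_1 = 1, r_2 = -2.

indicial: r^2 + 1 r - 2 = 0; roots r_1 = 1, r_2 = -2


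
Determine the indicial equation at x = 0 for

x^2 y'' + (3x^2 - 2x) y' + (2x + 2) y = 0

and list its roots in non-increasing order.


Divide by x^2 to reach normal form y'' + P_1(x) y' + P_2(x) y = 0 with P_1(x) = 3 - 2/x and P_2(x) = 2/x + 2/x^2.
x = 0 is a singular point because the y'-coefficient 3 - 2/x has a pole at x = 0 and the y-coefficient 2/x + 2/x^2 has a pole at x = 0.
It is a regular singular point because x P_1(x) = p(x) = 3x - 2 and x^2 P_2(x) = q(x) = 2x + 2 are polynomials, hence analytic at x = 0.
p(0) = -2,  q(0) = 2.
Indicial equation: r(r-1) + p(0) r + q(0) = 0, i.e. r^2 + (p(0) - 1) r + q(0) = 0, i.e. r^2 - 3 r + 2 = 0.
Discriminant: (-3)^2 - 4(2) = 1, so r = (3 ± 1)/2.
Solving: r_1 = 2, r_2 = 1.

indicial: r^2 - 3 r + 2 = 0; roots r_1 = 2, r_2 = 1


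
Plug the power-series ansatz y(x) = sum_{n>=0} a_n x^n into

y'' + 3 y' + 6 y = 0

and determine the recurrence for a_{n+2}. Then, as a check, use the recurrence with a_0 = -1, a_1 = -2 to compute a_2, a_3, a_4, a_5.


Substitute y = sum_n a_n x^n.
y''(x) has coefficient (n+2)(n+1) a_{n+2} at x^n;
3 y'(x) has coefficient 3 (n+1) a_{n+1} at x^n;
6 y(x) has coefficient 6 a_n at x^n.
Matching x^n: (n+2)(n+1) a_{n+2} + 3 (n+1) a_{n+1} + 6 a_n = 0.
Thus a_{n+2} = [-3 (n+1) a_{n+1} - 6 a_n] / ((n+1)(n+2)).

Check with a_0 = -1, a_1 = -2 (apply the recurrence for n = 0, 1, 2, 3): a_0 = -1, a_1 = -2, a_2 = 6, a_3 = -4, a_4 = 0, a_5 = 6/5.

a_(n+2) = [-3 (n+1) a_(n+1) - 6 a_n] / ((n+1)(n+2)); check: a_0 = -1, a_1 = -2, a_2 = 6, a_3 = -4, a_4 = 0, a_5 = 6/5


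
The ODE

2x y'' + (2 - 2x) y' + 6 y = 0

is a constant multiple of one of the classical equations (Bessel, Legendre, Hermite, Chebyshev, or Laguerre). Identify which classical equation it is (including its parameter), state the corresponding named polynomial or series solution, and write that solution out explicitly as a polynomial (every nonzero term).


All three coefficients share the factor 2; dividing through by 2 gives  x y'' + (1 - x) y' + 3 y = 0.
This matches the Laguerre equation x y'' + (1 - x) y' + n y = 0 with n = 3; the polynomial solution is L_3(x).
With y = sum_k a_k x^k, matching x^k gives (k+1)k a_{k+1} + (k+1) a_{k+1} - k a_k + n a_k = 0, i.e. (k+1)^2 a_{k+1} = (k - n) a_k = (k - 3) a_k. The right side vanishes at k = 3, so the series terminates at degree 3.
Standard normalization L_n(0) = 1 gives a_0 = 1. Work upward with a_{k+1} = (k - 3) a_k / (k+1)^2:
  a_1 = (0 - 3)(1) / 1^2 = -3/1 = -3
  a_2 = (1 - 3)(-3) / 2^2 = 6/4 = 3/2
  a_3 = (2 - 3)(3/2) / 3^2 = (-3/2)/9 = -1/6
Hence L_3(x) = -x^3/6 + 3 x^2/2 - 3 x + 1.

L_3(x); series = -x^3/6 + 3 x^2/2 - 3 x + 1


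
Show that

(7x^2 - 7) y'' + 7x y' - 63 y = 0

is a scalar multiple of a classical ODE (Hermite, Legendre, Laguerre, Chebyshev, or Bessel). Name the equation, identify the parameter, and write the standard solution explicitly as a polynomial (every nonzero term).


All three coefficients share the factor -7; dividing through by -7 gives  (1 - x^2) y'' - x y' + 9 y = 0.
This matches the Chebyshev equation (1 - x^2) y'' - x y' + n^2 y = 0 (note the -x y' term, not -2x y') with n^2 = 9, so n = 3; the polynomial solution is T_3(x).
With y = sum_k a_k x^k, matching x^k gives (k+2)(k+1) a_{k+2} = (k^2 - n^2) a_k = (k - 3)(k + 3) a_k. The right side vanishes at k = 3, so the series with the parity of 3 terminates at degree 3.
Standard normalization: leading coefficient of T_n is 2^(n-1), so a_3 = 2^2 = 4. Work downward with a_k = (k+1)(k+2) a_{k+2} / ((k - 3)(k + 3)):
  a_1 = (2)(3)(4) / ((1 - 3)(1 + 3)) = 24/(-8) = -3
Hence T_3(x) = 4 x^3 - 3 x.

T_3(x); series = 4 x^3 - 3 x


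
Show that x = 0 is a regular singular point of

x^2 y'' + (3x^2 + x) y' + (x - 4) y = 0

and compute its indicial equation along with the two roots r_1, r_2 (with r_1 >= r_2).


Divide by x^2 to reach normal form y'' + P_1(x) y' + P_2(x) y = 0 with P_1(x) = 3 + 1/x and P_2(x) = 1/x - 4/x^2.
x = 0 is a singular point because the y'-coefficient 3 + 1/x has a pole at x = 0 and the y-coefficient 1/x - 4/x^2 has a pole at x = 0.
It is a regular singular point because x P_1(x) = p(x) = 3x + 1 and x^2 P_2(x) = q(x) = x - 4 are polynomials, hence analytic at x = 0.
p(0) = 1,  q(0) = -4.
Indicial equation: r(r-1) + p(0) r + q(0) = 0, i.e. r^2 + (p(0) - 1) r + q(0) = 0, i.e. r^2 - 4 = 0.
Discriminant: (0)^2 - 4(-4) = 16, so r = (0 ± 4)/2.
Solving: r_1 = 2, r_2 = -2.

indicial: r^2 - 4 = 0; roots r_1 = 2, r_2 = -2


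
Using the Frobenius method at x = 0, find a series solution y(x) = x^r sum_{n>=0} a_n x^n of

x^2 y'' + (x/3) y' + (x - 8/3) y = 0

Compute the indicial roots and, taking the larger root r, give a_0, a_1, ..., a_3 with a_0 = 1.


Write in Frobenius form y'' + (p(x)/x) y' + (q(x)/x^2) y = 0:
  p(x) = 1/3,  q(x) = x - 8/3.
Indicial equation: r(r-1) + (1/3) r + (-8/3) = 0 -> roots r_1 = 2, r_2 = -4/3.
Take r = r_1 = 2. Let y(x) = x^r sum_{n>=0} a_n x^n with a_0 = 1.
Substitute y = x^r sum a_n x^n and match x^{r+n}. The recurrence is
  D(n) a_n + 1 a_{n-1} = 0,  where D(n) = (r+n)(r+n-1) + (1/3)(r+n) + (-8/3).
  a_n = -1 / D(n) * a_{n-1}.
Since the indicial polynomial factors as (r - r_1)(r - r_2), D(n) = (r_1 + n - r_1)(r_1 + n - r_2) = n(n + 10/3).
Evaluating step by step (a_0 = 1):
  n = 1: D(1) = 1(1 + 10/3) = 13/3; numerator = -1(1) = -1; a_1 = (-1)/(13/3) = -3/13
  n = 2: D(2) = 2(2 + 10/3) = 32/3; numerator = -1(-3/13) = 3/13; a_2 = (3/13)/(32/3) = 9/416
  n = 3: D(3) = 3(3 + 10/3) = 19; numerator = -1(9/416) = -9/416; a_3 = (-9/416)/(19) = -9/7904

r = 2; a_0 = 1; a_1 = -3/13; a_2 = 9/416; a_3 = -9/7904


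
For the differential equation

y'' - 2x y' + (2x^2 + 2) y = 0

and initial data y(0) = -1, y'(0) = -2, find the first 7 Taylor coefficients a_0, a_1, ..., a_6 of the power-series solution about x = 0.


Ansatz: y(x) = sum_{n>=0} a_n x^n, so y'(x) = sum_{n>=1} n a_n x^(n-1) and y''(x) = sum_{n>=2} n(n-1) a_n x^(n-2).
Substitute into P(x) y'' + Q(x) y' + R(x) y = 0 with P(x) = 1, Q(x) = -2x, R(x) = 2x^2 + 2, and match powers of x.
Initial conditions: a_0 = -1, a_1 = -2.
Setting the coefficient of each power of x to zero and solving order by order (substituting the coefficients already found):
  x^0: 2 a_2 + 2 a_0 = 0  ->  2 a_2 = -2 a_0 = 2  ->  a_2 = 1
  x^1: 6 a_3 = 0  ->  a_3 = 0
  x^2: 12 a_4 - 2 a_2 + 2 a_0 = 0  ->  12 a_4 = 2 a_2 - 2 a_0 = 4  ->  a_4 = 1/3
  x^3: 20 a_5 - 4 a_3 + 2 a_1 = 0  ->  20 a_5 = 4 a_3 - 2 a_1 = 4  ->  a_5 = 1/5
  x^4: 30 a_6 - 6 a_4 + 2 a_2 = 0  ->  30 a_6 = 6 a_4 - 2 a_2 = 0  ->  a_6 = 0
Truncated series: y(x) = -1 - 2 x + x^2 + (1/3) x^4 + (1/5) x^5 + O(x^7).

a_0 = -1; a_1 = -2; a_2 = 1; a_3 = 0; a_4 = 1/3; a_5 = 1/5; a_6 = 0


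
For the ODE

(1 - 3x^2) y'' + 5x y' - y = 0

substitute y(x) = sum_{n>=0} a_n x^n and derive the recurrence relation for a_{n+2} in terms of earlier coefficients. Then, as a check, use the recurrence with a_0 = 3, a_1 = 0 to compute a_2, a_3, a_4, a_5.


Substitute y = sum_n a_n x^n.
(1 - 3 x^2) y'' contributes (n+2)(n+1) a_{n+2} - 3 n(n-1) a_n at x^n.
5 x y'(x) contributes 5 n a_n at x^n.
-y(x) contributes -1 a_n at x^n.
Matching x^n: (n+2)(n+1) a_{n+2} + (-3 n(n-1) + 5 n - 1) a_n = 0.
Thus a_{n+2} = (3 n(n-1) - 5 n + 1) / ((n+1)(n+2)) * a_n.

Check with a_0 = 3, a_1 = 0 (apply the recurrence for n = 0, 1, 2, 3): a_0 = 3, a_1 = 0, a_2 = 3/2, a_3 = 0, a_4 = -3/8, a_5 = 0.

a_(n+2) = (3 n(n-1) - 5 n + 1) / ((n+1)(n+2)) * a_n; check: a_0 = 3, a_1 = 0, a_2 = 3/2, a_3 = 0, a_4 = -3/8, a_5 = 0


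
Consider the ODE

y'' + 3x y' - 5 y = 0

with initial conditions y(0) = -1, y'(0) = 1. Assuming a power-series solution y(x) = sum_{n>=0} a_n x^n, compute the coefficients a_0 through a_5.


Ansatz: y(x) = sum_{n>=0} a_n x^n, so y'(x) = sum_{n>=1} n a_n x^(n-1) and y''(x) = sum_{n>=2} n(n-1) a_n x^(n-2).
Substitute into P(x) y'' + Q(x) y' + R(x) y = 0 with P(x) = 1, Q(x) = 3x, R(x) = -5, and match powers of x.
Initial conditions: a_0 = -1, a_1 = 1.
Setting the coefficient of each power of x to zero and solving order by order (substituting the coefficients already found):
  x^0: 2 a_2 - 5 a_0 = 0  ->  2 a_2 = 5 a_0 = -5  ->  a_2 = -5/2
  x^1: 6 a_3 - 2 a_1 = 0  ->  6 a_3 = 2 a_1 = 2  ->  a_3 = 1/3
  x^2: 12 a_4 + a_2 = 0  ->  12 a_4 = -a_2 = 5/2  ->  a_4 = 5/24
  x^3: 20 a_5 + 4 a_3 = 0  ->  20 a_5 = -4 a_3 = -4/3  ->  a_5 = -1/15
Truncated series: y(x) = -1 + x - (5/2) x^2 + (1/3) x^3 + (5/24) x^4 - (1/15) x^5 + O(x^6).

a_0 = -1; a_1 = 1; a_2 = -5/2; a_3 = 1/3; a_4 = 5/24; a_5 = -1/15


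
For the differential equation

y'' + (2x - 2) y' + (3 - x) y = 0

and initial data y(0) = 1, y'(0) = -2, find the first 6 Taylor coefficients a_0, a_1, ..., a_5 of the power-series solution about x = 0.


Ansatz: y(x) = sum_{n>=0} a_n x^n, so y'(x) = sum_{n>=1} n a_n x^(n-1) and y''(x) = sum_{n>=2} n(n-1) a_n x^(n-2).
Substitute into P(x) y'' + Q(x) y' + R(x) y = 0 with P(x) = 1, Q(x) = 2x - 2, R(x) = 3 - x, and match powers of x.
Initial conditions: a_0 = 1, a_1 = -2.
Setting the coefficient of each power of x to zero and solving order by order (substituting the coefficients already found):
  x^0: 2 a_2 - 2 a_1 + 3 a_0 = 0  ->  2 a_2 = 2 a_1 - 3 a_0 = -7  ->  a_2 = -7/2
  x^1: 6 a_3 - 4 a_2 + 5 a_1 - a_0 = 0  ->  6 a_3 = 4 a_2 - 5 a_1 + a_0 = -3  ->  a_3 = -1/2
  x^2: 12 a_4 - 6 a_3 + 7 a_2 - a_1 = 0  ->  12 a_4 = 6 a_3 - 7 a_2 + a_1 = 39/2  ->  a_4 = 13/8
  x^3: 20 a_5 - 8 a_4 + 9 a_3 - a_2 = 0  ->  20 a_5 = 8 a_4 - 9 a_3 + a_2 = 14  ->  a_5 = 7/10
Truncated series: y(x) = 1 - 2 x - (7/2) x^2 - (1/2) x^3 + (13/8) x^4 + (7/10) x^5 + O(x^6).

a_0 = 1; a_1 = -2; a_2 = -7/2; a_3 = -1/2; a_4 = 13/8; a_5 = 7/10


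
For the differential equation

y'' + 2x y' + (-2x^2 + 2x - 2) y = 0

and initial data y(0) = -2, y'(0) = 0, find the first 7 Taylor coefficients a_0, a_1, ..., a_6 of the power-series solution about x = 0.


Ansatz: y(x) = sum_{n>=0} a_n x^n, so y'(x) = sum_{n>=1} n a_n x^(n-1) and y''(x) = sum_{n>=2} n(n-1) a_n x^(n-2).
Substitute into P(x) y'' + Q(x) y' + R(x) y = 0 with P(x) = 1, Q(x) = 2x, R(x) = -2x^2 + 2x - 2, and match powers of x.
Initial conditions: a_0 = -2, a_1 = 0.
Setting the coefficient of each power of x to zero and solving order by order (substituting the coefficients already found):
  x^0: 2 a_2 - 2 a_0 = 0  ->  2 a_2 = 2 a_0 = -4  ->  a_2 = -2
  x^1: 6 a_3 + 2 a_0 = 0  ->  6 a_3 = -2 a_0 = 4  ->  a_3 = 2/3
  x^2: 12 a_4 + 2 a_2 + 2 a_1 - 2 a_0 = 0  ->  12 a_4 = -2 a_2 - 2 a_1 + 2 a_0 = 0  ->  a_4 = 0
  x^3: 20 a_5 + 4 a_3 + 2 a_2 - 2 a_1 = 0  ->  20 a_5 = -4 a_3 - 2 a_2 + 2 a_1 = 4/3  ->  a_5 = 1/15
  x^4: 30 a_6 + 6 a_4 + 2 a_3 - 2 a_2 = 0  ->  30 a_6 = -6 a_4 - 2 a_3 + 2 a_2 = -16/3  ->  a_6 = -8/45
Truncated series: y(x) = -2 - 2 x^2 + (2/3) x^3 + (1/15) x^5 - (8/45) x^6 + O(x^7).

a_0 = -2; a_1 = 0; a_2 = -2; a_3 = 2/3; a_4 = 0; a_5 = 1/15; a_6 = -8/45


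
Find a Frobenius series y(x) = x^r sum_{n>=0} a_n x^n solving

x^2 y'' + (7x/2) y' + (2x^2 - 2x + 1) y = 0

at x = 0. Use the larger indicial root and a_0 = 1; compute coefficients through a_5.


Write in Frobenius form y'' + (p(x)/x) y' + (q(x)/x^2) y = 0:
  p(x) = 7/2,  q(x) = 2x^2 - 2x + 1.
Indicial equation: r(r-1) + (7/2) r + (1) = 0 -> roots r_1 = -1/2, r_2 = -2.
Take r = r_1 = -1/2. Let y(x) = x^r sum_{n>=0} a_n x^n with a_0 = 1.
Substitute y = x^r sum a_n x^n and match x^{r+n}. The recurrence is
  D(n) a_n - 2 a_{n-1} + 2 a_{n-2} = 0,  where D(n) = (r+n)(r+n-1) + (7/2)(r+n) + (1).
  a_n = [2 a_{n-1} - 2 a_{n-2}] / D(n).
Since the indicial polynomial factors as (r - r_1)(r - r_2), D(n) = (r_1 + n - r_1)(r_1 + n - r_2) = n(n + 3/2).
Evaluating step by step (a_0 = 1):
  n = 1: D(1) = 1(1 + 3/2) = 5/2; numerator = 2(1) = 2; a_1 = (2)/(5/2) = 4/5
  n = 2: D(2) = 2(2 + 3/2) = 7; numerator = 2(4/5) - 2(1) = -2/5; a_2 = (-2/5)/(7) = -2/35
  n = 3: D(3) = 3(3 + 3/2) = 27/2; numerator = 2(-2/35) - 2(4/5) = -12/7; a_3 = (-12/7)/(27/2) = -8/63
  n = 4: D(4) = 4(4 + 3/2) = 22; numerator = 2(-8/63) - 2(-2/35) = -44/315; a_4 = (-44/315)/(22) = -2/315
  n = 5: D(5) = 5(5 + 3/2) = 65/2; numerator = 2(-2/315) - 2(-8/63) = 76/315; a_5 = (76/315)/(65/2) = 152/20475

r = -1/2; a_0 = 1; a_1 = 4/5; a_2 = -2/35; a_3 = -8/63; a_4 = -2/315; a_5 = 152/20475


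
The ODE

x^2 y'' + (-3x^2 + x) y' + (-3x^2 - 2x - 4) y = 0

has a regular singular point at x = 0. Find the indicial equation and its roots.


Divide by x^2 to reach normal form y'' + P_1(x) y' + P_2(x) y = 0 with P_1(x) = -3 + 1/x and P_2(x) = -3 - 2/x - 4/x^2.
x = 0 is a singular point because the y'-coefficient -3 + 1/x has a pole at x = 0 and the y-coefficient -3 - 2/x - 4/x^2 has a pole at x = 0.
It is a regular singular point because x P_1(x) = p(x) = 1 - 3x and x^2 P_2(x) = q(x) = -3x^2 - 2x - 4 are polynomials, hence analytic at x = 0.
p(0) = 1,  q(0) = -4.
Indicial equation: r(r-1) + p(0) r + q(0) = 0, i.e. r^2 + (p(0) - 1) r + q(0) = 0, i.e. r^2 - 4 = 0.
Discriminant: (0)^2 - 4(-4) = 16, so r = (0 ± 4)/2.
Solving: r_1 = 2, r_2 = -2.

indicial: r^2 - 4 = 0; roots r_1 = 2, r_2 = -2


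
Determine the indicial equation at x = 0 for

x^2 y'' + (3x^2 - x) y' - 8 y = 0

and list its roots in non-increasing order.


Divide by x^2 to reach normal form y'' + P_1(x) y' + P_2(x) y = 0 with P_1(x) = 3 - 1/x and P_2(x) = -8/x^2.
x = 0 is a singular point because the y'-coefficient 3 - 1/x has a pole at x = 0 and the y-coefficient -8/x^2 has a pole at x = 0.
It is a regular singular point because x P_1(x) = p(x) = 3x - 1 and x^2 P_2(x) = q(x) = -8 are polynomials, hence analytic at x = 0.
p(0) = -1,  q(0) = -8.
Indicial equation: r(r-1) + p(0) r + q(0) = 0, i.e. r^2 + (p(0) - 1) r + q(0) = 0, i.e. r^2 - 2 r - 8 = 0.
Discriminant: (-2)^2 - 4(-8) = 36, so r = (2 ± 6)/2.
Solving: r_1 = 4, r_2 = -2.

indicial: r^2 - 2 r - 8 = 0; roots r_1 = 4, r_2 = -2


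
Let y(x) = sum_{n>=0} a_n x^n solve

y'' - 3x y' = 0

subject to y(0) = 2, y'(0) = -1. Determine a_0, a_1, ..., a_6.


Ansatz: y(x) = sum_{n>=0} a_n x^n, so y'(x) = sum_{n>=1} n a_n x^(n-1) and y''(x) = sum_{n>=2} n(n-1) a_n x^(n-2).
Substitute into P(x) y'' + Q(x) y' + R(x) y = 0 with P(x) = 1, Q(x) = -3x, R(x) = 0, and match powers of x.
Initial conditions: a_0 = 2, a_1 = -1.
Setting the coefficient of each power of x to zero and solving order by order (substituting the coefficients already found):
  x^0: 2 a_2 = 0  ->  a_2 = 0
  x^1: 6 a_3 - 3 a_1 = 0  ->  6 a_3 = 3 a_1 = -3  ->  a_3 = -1/2
  x^2: 12 a_4 - 6 a_2 = 0  ->  12 a_4 = 6 a_2 = 0  ->  a_4 = 0
  x^3: 20 a_5 - 9 a_3 = 0  ->  20 a_5 = 9 a_3 = -9/2  ->  a_5 = -9/40
  x^4: 30 a_6 - 12 a_4 = 0  ->  30 a_6 = 12 a_4 = 0  ->  a_6 = 0
Truncated series: y(x) = 2 - x - (1/2) x^3 - (9/40) x^5 + O(x^7).

a_0 = 2; a_1 = -1; a_2 = 0; a_3 = -1/2; a_4 = 0; a_5 = -9/40; a_6 = 0


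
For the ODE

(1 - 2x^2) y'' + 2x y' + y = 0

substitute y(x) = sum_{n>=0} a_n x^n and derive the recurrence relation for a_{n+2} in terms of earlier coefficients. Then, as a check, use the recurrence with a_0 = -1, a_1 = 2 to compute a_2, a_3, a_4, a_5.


Substitute y = sum_n a_n x^n.
(1 - 2 x^2) y'' contributes (n+2)(n+1) a_{n+2} - 2 n(n-1) a_n at x^n.
2 x y'(x) contributes 2 n a_n at x^n.
y(x) contributes 1 a_n at x^n.
Matching x^n: (n+2)(n+1) a_{n+2} + (-2 n(n-1) + 2 n + 1) a_n = 0.
Thus a_{n+2} = (2 n(n-1) - 2 n - 1) / ((n+1)(n+2)) * a_n.

Check with a_0 = -1, a_1 = 2 (apply the recurrence for n = 0, 1, 2, 3): a_0 = -1, a_1 = 2, a_2 = 1/2, a_3 = -1, a_4 = -1/24, a_5 = -1/4.

a_(n+2) = (2 n(n-1) - 2 n - 1) / ((n+1)(n+2)) * a_n; check: a_0 = -1, a_1 = 2, a_2 = 1/2, a_3 = -1, a_4 = -1/24, a_5 = -1/4


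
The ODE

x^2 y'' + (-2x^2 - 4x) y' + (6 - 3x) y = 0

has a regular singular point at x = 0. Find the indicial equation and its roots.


Divide by x^2 to reach normal form y'' + P_1(x) y' + P_2(x) y = 0 with P_1(x) = -2 - 4/x and P_2(x) = -3/x + 6/x^2.
x = 0 is a singular point because the y'-coefficient -2 - 4/x has a pole at x = 0 and the y-coefficient -3/x + 6/x^2 has a pole at x = 0.
It is a regular singular point because x P_1(x) = p(x) = -2x - 4 and x^2 P_2(x) = q(x) = 6 - 3x are polynomials, hence analytic at x = 0.
p(0) = -4,  q(0) = 6.
Indicial equation: r(r-1) + p(0) r + q(0) = 0, i.e. r^2 + (p(0) - 1) r + q(0) = 0, i.e. r^2 - 5 r + 6 = 0.
Discriminant: (-5)^2 - 4(6) = 1, so r = (5 ± 1)/2.
Solving: r_1 = 3, r_2 = 2.

indicial: r^2 - 5 r + 6 = 0; roots r_1 = 3, r_2 = 2


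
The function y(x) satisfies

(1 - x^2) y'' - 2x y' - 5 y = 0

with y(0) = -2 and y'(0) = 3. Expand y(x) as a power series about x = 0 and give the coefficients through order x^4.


Ansatz: y(x) = sum_{n>=0} a_n x^n, so y'(x) = sum_{n>=1} n a_n x^(n-1) and y''(x) = sum_{n>=2} n(n-1) a_n x^(n-2).
Substitute into P(x) y'' + Q(x) y' + R(x) y = 0 with P(x) = 1 - x^2, Q(x) = -2x, R(x) = -5, and match powers of x.
Initial conditions: a_0 = -2, a_1 = 3.
Setting the coefficient of each power of x to zero and solving order by order (substituting the coefficients already found):
  x^0: 2 a_2 - 5 a_0 = 0  ->  2 a_2 = 5 a_0 = -10  ->  a_2 = -5
  x^1: 6 a_3 - 7 a_1 = 0  ->  6 a_3 = 7 a_1 = 21  ->  a_3 = 7/2
  x^2: 12 a_4 - 11 a_2 = 0  ->  12 a_4 = 11 a_2 = -55  ->  a_4 = -55/12
Truncated series: y(x) = -2 + 3 x - 5 x^2 + (7/2) x^3 - (55/12) x^4 + O(x^5).

a_0 = -2; a_1 = 3; a_2 = -5; a_3 = 7/2; a_4 = -55/12


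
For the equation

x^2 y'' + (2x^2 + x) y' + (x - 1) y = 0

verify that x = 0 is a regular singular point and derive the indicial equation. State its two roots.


Divide by x^2 to reach normal form y'' + P_1(x) y' + P_2(x) y = 0 with P_1(x) = 2 + 1/x and P_2(x) = 1/x - 1/x^2.
x = 0 is a singular point because the y'-coefficient 2 + 1/x has a pole at x = 0 and the y-coefficient 1/x - 1/x^2 has a pole at x = 0.
It is a regular singular point because x P_1(x) = p(x) = 2x + 1 and x^2 P_2(x) = q(x) = x - 1 are polynomials, hence analytic at x = 0.
p(0) = 1,  q(0) = -1.
Indicial equation: r(r-1) + p(0) r + q(0) = 0, i.e. r^2 + (p(0) - 1) r + q(0) = 0, i.e. r^2 - 1 = 0.
Discriminant: (0)^2 - 4(-1) = 4, so r = (0 ± 2)/2.
Solving: r_1 = 1, r_2 = -1.

indicial: r^2 - 1 = 0; roots r_1 = 1, r_2 = -1


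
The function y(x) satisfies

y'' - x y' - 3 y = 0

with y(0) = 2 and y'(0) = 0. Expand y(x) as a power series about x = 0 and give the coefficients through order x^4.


Ansatz: y(x) = sum_{n>=0} a_n x^n, so y'(x) = sum_{n>=1} n a_n x^(n-1) and y''(x) = sum_{n>=2} n(n-1) a_n x^(n-2).
Substitute into P(x) y'' + Q(x) y' + R(x) y = 0 with P(x) = 1, Q(x) = -x, R(x) = -3, and match powers of x.
Initial conditions: a_0 = 2, a_1 = 0.
Setting the coefficient of each power of x to zero and solving order by order (substituting the coefficients already found):
  x^0: 2 a_2 - 3 a_0 = 0  ->  2 a_2 = 3 a_0 = 6  ->  a_2 = 3
  x^1: 6 a_3 - 4 a_1 = 0  ->  6 a_3 = 4 a_1 = 0  ->  a_3 = 0
  x^2: 12 a_4 - 5 a_2 = 0  ->  12 a_4 = 5 a_2 = 15  ->  a_4 = 5/4
Truncated series: y(x) = 2 + 3 x^2 + (5/4) x^4 + O(x^5).

a_0 = 2; a_1 = 0; a_2 = 3; a_3 = 0; a_4 = 5/4


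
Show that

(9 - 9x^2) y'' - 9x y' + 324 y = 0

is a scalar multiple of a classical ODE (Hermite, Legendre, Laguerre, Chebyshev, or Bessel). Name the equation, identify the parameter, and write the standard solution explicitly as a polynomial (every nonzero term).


All three coefficients share the factor 9; dividing through by 9 gives  (1 - x^2) y'' - x y' + 36 y = 0.
This matches the Chebyshev equation (1 - x^2) y'' - x y' + n^2 y = 0 (note the -x y' term, not -2x y') with n^2 = 36, so n = 6; the polynomial solution is T_6(x).
With y = sum_k a_k x^k, matching x^k gives (k+2)(k+1) a_{k+2} = (k^2 - n^2) a_k = (k - 6)(k + 6) a_k. The right side vanishes at k = 6, so the series with the parity of 6 terminates at degree 6.
Standard normalization: leading coefficient of T_n is 2^(n-1), so a_6 = 2^5 = 32. Work downward with a_k = (k+1)(k+2) a_{k+2} / ((k - 6)(k + 6)):
  a_4 = (5)(6)(32) / ((4 - 6)(4 + 6)) = 960/(-20) = -48
  a_2 = (3)(4)(-48) / ((2 - 6)(2 + 6)) = -576/(-32) = 18
  a_0 = (1)(2)(18) / ((0 - 6)(0 + 6)) = 36/(-36) = -1
Hence T_6(x) = 32 x^6 - 48 x^4 + 18 x^2 - 1.

T_6(x); series = 32 x^6 - 48 x^4 + 18 x^2 - 1
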